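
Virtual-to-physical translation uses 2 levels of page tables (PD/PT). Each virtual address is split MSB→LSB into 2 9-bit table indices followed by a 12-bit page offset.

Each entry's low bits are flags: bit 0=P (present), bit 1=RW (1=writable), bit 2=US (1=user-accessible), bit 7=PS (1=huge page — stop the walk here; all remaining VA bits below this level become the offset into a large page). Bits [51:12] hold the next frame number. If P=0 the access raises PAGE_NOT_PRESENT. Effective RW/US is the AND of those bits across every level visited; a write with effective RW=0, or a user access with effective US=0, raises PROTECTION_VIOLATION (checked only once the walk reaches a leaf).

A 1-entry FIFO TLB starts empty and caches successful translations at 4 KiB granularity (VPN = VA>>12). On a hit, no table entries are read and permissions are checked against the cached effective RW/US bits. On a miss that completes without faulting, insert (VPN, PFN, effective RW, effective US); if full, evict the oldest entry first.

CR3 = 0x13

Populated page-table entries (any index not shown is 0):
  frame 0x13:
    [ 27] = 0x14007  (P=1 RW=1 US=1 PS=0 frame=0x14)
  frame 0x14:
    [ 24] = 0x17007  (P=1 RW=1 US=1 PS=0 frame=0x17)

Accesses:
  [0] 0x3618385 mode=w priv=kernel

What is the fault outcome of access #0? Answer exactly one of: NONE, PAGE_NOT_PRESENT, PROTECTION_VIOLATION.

Per-access translation:
#0 VA=0x3618385 (w,kernel):
  lvl0: tbl 0x13, slot 27 ⇒ 0x14007 (P1/RW1/US1/PS0)
  lvl1: tbl 0x14, slot 24 ⇒ 0x17007 (P1/RW1/US1/PS0)
  ⇒ phys 0x17385  [2 reads]

Access #0 fault: NONE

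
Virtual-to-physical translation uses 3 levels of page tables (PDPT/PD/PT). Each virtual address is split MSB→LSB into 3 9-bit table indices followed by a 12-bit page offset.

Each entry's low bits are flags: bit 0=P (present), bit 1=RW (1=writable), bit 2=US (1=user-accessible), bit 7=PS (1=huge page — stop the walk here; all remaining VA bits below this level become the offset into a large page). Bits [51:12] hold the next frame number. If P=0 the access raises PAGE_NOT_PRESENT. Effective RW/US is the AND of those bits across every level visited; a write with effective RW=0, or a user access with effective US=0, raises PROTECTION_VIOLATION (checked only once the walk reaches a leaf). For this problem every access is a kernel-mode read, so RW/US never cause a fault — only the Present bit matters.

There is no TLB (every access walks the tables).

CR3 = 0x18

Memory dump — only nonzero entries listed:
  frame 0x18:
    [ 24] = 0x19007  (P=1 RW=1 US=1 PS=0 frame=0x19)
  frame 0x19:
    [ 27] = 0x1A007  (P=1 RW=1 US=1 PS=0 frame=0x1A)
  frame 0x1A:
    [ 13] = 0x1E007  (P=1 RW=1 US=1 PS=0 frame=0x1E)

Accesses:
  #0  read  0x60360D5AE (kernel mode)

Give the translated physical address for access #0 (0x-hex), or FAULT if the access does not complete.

Trace:
#0 VA=0x60360D5AE (r,kernel):
  [0] read 0x18 idx=24: raw=0x19007 flags P=1 W=1 U=1 S=0
  [1] read 0x19 idx=27: raw=0x1A007 flags P=1 W=1 U=1 S=0
  [2] read 0x1A idx=13: raw=0x1E007 flags P=1 W=1 U=1 S=0
  ⇒ phys 0x1E5AE  [3 reads]

Access #0 PA: 0x1E5AE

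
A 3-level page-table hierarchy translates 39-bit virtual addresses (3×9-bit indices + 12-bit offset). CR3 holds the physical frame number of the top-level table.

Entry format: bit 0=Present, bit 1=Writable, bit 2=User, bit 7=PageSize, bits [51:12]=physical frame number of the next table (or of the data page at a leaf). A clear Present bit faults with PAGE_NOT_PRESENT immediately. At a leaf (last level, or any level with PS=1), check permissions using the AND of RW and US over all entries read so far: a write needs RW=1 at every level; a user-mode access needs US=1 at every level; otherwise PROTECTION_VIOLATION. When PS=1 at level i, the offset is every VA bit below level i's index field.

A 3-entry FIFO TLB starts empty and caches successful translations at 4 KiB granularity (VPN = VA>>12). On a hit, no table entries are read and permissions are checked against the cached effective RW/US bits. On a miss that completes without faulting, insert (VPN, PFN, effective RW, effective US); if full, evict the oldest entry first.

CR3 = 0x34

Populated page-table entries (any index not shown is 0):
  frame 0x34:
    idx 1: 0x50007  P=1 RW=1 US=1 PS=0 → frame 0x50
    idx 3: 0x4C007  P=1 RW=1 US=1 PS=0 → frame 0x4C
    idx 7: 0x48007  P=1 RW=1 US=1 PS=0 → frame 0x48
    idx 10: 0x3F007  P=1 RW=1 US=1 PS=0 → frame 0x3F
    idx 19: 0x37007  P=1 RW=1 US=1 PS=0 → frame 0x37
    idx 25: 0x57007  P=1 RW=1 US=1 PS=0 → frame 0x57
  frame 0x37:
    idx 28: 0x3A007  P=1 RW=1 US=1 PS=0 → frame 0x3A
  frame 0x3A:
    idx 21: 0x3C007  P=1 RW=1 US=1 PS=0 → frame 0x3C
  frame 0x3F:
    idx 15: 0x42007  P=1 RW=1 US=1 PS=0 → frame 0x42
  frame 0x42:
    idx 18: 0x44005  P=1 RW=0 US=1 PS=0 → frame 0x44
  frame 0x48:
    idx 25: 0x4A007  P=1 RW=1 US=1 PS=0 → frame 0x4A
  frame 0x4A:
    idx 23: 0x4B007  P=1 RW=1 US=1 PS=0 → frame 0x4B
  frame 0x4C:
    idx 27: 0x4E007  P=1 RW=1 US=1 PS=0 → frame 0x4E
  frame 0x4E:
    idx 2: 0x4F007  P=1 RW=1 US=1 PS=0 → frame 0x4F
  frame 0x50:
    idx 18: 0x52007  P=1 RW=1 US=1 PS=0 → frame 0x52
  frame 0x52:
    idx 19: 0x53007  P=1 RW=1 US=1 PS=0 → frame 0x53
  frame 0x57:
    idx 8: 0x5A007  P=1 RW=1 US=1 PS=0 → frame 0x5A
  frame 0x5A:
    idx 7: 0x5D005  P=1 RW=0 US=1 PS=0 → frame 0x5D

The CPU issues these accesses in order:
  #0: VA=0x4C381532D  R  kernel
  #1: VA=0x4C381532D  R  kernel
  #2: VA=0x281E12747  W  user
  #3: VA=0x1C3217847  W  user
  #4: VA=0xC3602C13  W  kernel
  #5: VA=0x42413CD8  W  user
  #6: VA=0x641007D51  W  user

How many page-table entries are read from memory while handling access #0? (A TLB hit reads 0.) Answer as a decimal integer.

Walk each access:
#0 VA=0x4C381532D (r,kernel):
  [0] read 0x34 idx=19: raw=0x37007 flags P=1 W=1 U=1 S=0
  [1] read 0x37 idx=28: raw=0x3A007 flags P=1 W=1 U=1 S=0
  [2] read 0x3A idx=21: raw=0x3C007 flags P=1 W=1 U=1 S=0
  ✓ 0x3C32D  — 3 lookups
#1 VA=0x4C381532D (r,kernel):
  TLB hit vpn=0x4C3815 → PA=0x3C32D
#2 VA=0x281E12747 (w,user):
  [0] read 0x34 idx=10: raw=0x3F007 flags P=1 W=1 U=1 S=0
  [1] read 0x3F idx=15: raw=0x42007 flags P=1 W=1 U=1 S=0
  [2] read 0x42 idx=18: raw=0x44005 flags P=1 W=0 U=1 S=0
  ⇒ fault: PROTECTION_VIOLATION  — 3 lookups
#3 VA=0x1C3217847 (w,user):
  [0] read 0x34 idx=7: raw=0x48007 flags P=1 W=1 U=1 S=0
  [1] read 0x48 idx=25: raw=0x4A007 flags P=1 W=1 U=1 S=0
  [2] read 0x4A idx=23: raw=0x4B007 flags P=1 W=1 U=1 S=0
  ✓ 0x4B847  — 3 lookups
#4 VA=0xC3602C13 (w,kernel):
  [0] read 0x34 idx=3: raw=0x4C007 flags P=1 W=1 U=1 S=0
  [1] read 0x4C idx=27: raw=0x4E007 flags P=1 W=1 U=1 S=0
  [2] read 0x4E idx=2: raw=0x4F007 flags P=1 W=1 U=1 S=0
  ✓ 0x4FC13  — 3 lookups
#5 VA=0x42413CD8 (w,user):
  [0] read 0x34 idx=1: raw=0x50007 flags P=1 W=1 U=1 S=0
  [1] read 0x50 idx=18: raw=0x52007 flags P=1 W=1 U=1 S=0
  [2] read 0x52 idx=19: raw=0x53007 flags P=1 W=1 U=1 S=0
  ✓ 0x53CD8  — 3 lookups
#6 VA=0x641007D51 (w,user):
  [0] read 0x34 idx=25: raw=0x57007 flags P=1 W=1 U=1 S=0
  [1] read 0x57 idx=8: raw=0x5A007 flags P=1 W=1 U=1 S=0
  [2] read 0x5A idx=7: raw=0x5D005 flags P=1 W=0 U=1 S=0
  ⇒ fault: PROTECTION_VIOLATION  — 3 lookups

Entries read for #0: 3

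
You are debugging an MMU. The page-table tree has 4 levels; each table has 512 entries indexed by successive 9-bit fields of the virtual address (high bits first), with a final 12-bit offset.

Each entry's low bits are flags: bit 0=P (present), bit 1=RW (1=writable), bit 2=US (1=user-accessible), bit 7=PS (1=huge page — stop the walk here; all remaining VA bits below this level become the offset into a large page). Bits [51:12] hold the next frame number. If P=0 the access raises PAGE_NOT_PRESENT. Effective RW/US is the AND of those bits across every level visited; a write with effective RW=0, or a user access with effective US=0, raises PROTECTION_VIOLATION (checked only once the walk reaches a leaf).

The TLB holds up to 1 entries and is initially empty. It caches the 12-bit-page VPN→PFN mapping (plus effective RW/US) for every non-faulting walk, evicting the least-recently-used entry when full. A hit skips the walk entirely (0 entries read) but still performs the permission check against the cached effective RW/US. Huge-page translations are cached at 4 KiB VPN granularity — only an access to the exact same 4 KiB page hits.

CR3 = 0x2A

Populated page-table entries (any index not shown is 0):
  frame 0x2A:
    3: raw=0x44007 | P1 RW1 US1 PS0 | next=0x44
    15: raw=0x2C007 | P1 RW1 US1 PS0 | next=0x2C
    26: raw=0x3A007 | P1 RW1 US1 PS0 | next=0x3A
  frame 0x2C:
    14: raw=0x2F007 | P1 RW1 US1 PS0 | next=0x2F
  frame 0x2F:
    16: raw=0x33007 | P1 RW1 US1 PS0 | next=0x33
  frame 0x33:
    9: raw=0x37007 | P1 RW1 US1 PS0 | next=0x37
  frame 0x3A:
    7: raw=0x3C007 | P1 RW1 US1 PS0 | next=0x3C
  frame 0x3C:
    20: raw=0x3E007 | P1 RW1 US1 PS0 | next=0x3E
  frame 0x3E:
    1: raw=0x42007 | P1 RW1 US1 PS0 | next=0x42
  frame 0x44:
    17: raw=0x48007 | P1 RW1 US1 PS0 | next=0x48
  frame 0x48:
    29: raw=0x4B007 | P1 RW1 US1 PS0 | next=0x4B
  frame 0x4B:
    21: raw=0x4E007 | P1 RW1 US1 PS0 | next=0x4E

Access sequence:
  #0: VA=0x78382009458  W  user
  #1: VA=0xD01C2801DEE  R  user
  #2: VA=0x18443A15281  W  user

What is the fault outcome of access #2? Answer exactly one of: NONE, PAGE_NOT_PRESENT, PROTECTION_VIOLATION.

Trace:
#0 VA=0x78382009458 (w,user):
  L0 @0x2A[15] → 0x2C007  P=1,RW=1,US=1,PS=0
  L1 @0x2C[14] → 0x2F007  P=1,RW=1,US=1,PS=0
  L2 @0x2F[16] → 0x33007  P=1,RW=1,US=1,PS=0
  L3 @0x33[9] → 0x37007  P=1,RW=1,US=1,PS=0
  → PA=0x37458  (4 entries read)
#1 VA=0xD01C2801DEE (r,user):
  L0 @0x2A[26] → 0x3A007  P=1,RW=1,US=1,PS=0
  L1 @0x3A[7] → 0x3C007  P=1,RW=1,US=1,PS=0
  L2 @0x3C[20] → 0x3E007  P=1,RW=1,US=1,PS=0
  L3 @0x3E[1] → 0x42007  P=1,RW=1,US=1,PS=0
  → PA=0x42DEE  (4 entries read)
#2 VA=0x18443A15281 (w,user):
  L0 @0x2A[3] → 0x44007  P=1,RW=1,US=1,PS=0
  L1 @0x44[17] → 0x48007  P=1,RW=1,US=1,PS=0
  L2 @0x48[29] → 0x4B007  P=1,RW=1,US=1,PS=0
  L3 @0x4B[21] → 0x4E007  P=1,RW=1,US=1,PS=0
  → PA=0x4E281  (4 entries read)

Access #2 fault: NONE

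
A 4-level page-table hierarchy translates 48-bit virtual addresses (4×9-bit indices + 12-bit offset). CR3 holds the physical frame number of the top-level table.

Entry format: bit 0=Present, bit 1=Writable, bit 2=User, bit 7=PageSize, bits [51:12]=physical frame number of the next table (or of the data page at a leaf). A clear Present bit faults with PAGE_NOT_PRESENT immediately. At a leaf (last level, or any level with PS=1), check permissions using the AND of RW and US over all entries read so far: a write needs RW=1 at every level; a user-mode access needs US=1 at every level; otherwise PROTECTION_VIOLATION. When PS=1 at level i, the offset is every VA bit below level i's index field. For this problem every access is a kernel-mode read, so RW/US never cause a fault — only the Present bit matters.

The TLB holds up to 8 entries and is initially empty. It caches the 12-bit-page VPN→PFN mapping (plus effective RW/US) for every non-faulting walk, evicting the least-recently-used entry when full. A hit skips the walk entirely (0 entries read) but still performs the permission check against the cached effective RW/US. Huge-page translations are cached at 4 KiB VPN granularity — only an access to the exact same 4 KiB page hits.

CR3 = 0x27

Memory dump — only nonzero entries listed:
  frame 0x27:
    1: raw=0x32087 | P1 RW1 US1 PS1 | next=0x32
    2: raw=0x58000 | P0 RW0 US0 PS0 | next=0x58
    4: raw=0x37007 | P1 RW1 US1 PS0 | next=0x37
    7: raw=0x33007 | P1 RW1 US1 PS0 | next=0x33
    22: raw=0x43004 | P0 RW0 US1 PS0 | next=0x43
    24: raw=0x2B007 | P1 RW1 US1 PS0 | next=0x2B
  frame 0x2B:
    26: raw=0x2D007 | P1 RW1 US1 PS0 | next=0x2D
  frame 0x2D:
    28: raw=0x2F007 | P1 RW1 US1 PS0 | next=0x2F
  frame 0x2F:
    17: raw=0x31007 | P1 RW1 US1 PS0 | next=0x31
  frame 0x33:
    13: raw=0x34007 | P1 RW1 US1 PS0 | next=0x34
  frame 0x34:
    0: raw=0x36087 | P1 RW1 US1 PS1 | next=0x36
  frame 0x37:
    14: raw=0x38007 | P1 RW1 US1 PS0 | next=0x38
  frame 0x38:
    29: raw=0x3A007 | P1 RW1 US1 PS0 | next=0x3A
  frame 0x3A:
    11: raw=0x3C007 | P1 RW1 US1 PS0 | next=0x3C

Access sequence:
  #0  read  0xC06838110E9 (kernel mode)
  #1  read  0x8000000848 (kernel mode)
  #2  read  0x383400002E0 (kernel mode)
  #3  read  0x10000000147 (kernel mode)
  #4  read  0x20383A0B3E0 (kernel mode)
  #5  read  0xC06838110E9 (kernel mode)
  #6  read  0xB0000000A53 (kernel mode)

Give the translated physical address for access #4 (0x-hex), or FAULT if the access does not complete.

Walk each access:
#0 VA=0xC06838110E9 (r,kernel):
  L0: frame=0x27 idx=24 entry=0x2B007 [P=1 RW=1 US=1 PS=0]
  L1: frame=0x2B idx=26 entry=0x2D007 [P=1 RW=1 US=1 PS=0]
  L2: frame=0x2D idx=28 entry=0x2F007 [P=1 RW=1 US=1 PS=0]
  L3: frame=0x2F idx=17 entry=0x31007 [P=1 RW=1 US=1 PS=0]
  ✓ 0x310E9  — 4 lookups
#1 VA=0x8000000848 (r,kernel):
  L0: frame=0x27 idx=1 entry=0x32087 [P=1 RW=1 US=1 PS=1]
  ✓ 0x32848 (huge @L0)  — 1 lookups
#2 VA=0x383400002E0 (r,kernel):
  L0: frame=0x27 idx=7 entry=0x33007 [P=1 RW=1 US=1 PS=0]
  L1: frame=0x33 idx=13 entry=0x34007 [P=1 RW=1 US=1 PS=0]
  L2: frame=0x34 idx=0 entry=0x36087 [P=1 RW=1 US=1 PS=1]
  ✓ 0x362E0 (huge @L2)  — 3 lookups
#3 VA=0x10000000147 (r,kernel):
  L0: frame=0x27 idx=2 entry=0x58000 [P=0 RW=0 US=0 PS=0]
  ✗ PAGE_NOT_PRESENT  [1 reads]
#4 VA=0x20383A0B3E0 (r,kernel):
  L0: frame=0x27 idx=4 entry=0x37007 [P=1 RW=1 US=1 PS=0]
  L1: frame=0x37 idx=14 entry=0x38007 [P=1 RW=1 US=1 PS=0]
  L2: frame=0x38 idx=29 entry=0x3A007 [P=1 RW=1 US=1 PS=0]
  L3: frame=0x3A idx=11 entry=0x3C007 [P=1 RW=1 US=1 PS=0]
  ✓ 0x3C3E0  — 4 lookups
#5 VA=0xC06838110E9 (r,kernel):
  TLB hit vpn=0xC0683811 → PA=0x310E9
#6 VA=0xB0000000A53 (r,kernel):
  L0: frame=0x27 idx=22 entry=0x43004 [P=0 RW=0 US=1 PS=0]
  ✗ PAGE_NOT_PRESENT  [1 reads]

Access #4 PA: 0x3C3E0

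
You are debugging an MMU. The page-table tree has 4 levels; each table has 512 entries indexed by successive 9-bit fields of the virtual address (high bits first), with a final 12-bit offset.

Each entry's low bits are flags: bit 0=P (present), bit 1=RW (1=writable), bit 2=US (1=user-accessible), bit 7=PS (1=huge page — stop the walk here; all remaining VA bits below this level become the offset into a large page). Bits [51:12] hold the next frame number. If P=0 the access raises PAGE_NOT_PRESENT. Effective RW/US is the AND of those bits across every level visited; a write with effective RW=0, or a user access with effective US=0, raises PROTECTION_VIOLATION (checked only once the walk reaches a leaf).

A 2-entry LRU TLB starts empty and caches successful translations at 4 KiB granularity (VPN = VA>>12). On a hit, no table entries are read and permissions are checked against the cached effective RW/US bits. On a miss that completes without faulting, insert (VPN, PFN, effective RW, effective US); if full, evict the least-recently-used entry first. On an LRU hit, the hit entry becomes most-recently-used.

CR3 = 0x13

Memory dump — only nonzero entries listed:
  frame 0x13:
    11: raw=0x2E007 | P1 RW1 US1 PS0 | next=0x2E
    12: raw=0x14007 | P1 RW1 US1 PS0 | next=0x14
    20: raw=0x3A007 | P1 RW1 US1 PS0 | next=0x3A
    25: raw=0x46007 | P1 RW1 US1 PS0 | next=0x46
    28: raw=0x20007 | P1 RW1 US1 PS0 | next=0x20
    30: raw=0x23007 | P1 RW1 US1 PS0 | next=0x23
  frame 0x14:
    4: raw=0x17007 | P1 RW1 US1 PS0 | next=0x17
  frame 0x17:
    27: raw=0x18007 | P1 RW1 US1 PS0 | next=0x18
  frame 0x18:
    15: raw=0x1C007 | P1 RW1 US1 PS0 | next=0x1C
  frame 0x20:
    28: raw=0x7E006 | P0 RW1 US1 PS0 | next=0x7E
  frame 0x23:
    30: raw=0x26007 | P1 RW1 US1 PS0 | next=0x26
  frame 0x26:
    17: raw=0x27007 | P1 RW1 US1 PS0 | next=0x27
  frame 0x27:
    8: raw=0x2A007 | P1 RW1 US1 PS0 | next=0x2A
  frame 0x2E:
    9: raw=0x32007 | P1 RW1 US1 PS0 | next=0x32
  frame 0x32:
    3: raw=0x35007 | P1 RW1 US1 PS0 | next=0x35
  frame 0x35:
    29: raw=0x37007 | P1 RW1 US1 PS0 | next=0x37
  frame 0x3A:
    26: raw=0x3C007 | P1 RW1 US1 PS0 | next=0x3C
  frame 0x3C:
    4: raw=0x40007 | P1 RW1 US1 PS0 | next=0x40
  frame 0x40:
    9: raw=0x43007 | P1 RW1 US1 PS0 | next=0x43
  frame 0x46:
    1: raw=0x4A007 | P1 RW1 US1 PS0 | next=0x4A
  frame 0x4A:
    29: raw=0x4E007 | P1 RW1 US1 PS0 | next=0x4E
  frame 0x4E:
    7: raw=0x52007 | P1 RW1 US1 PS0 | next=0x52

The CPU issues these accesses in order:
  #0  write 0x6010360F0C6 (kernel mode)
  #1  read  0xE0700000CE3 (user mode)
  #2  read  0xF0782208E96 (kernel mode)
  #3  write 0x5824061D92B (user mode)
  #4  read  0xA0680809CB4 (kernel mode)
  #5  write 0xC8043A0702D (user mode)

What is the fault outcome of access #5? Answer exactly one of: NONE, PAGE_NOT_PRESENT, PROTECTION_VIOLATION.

Trace:
#0 VA=0x6010360F0C6 (w,kernel):
  L0 @0x13[12] → 0x14007  P=1,RW=1,US=1,PS=0
  L1 @0x14[4] → 0x17007  P=1,RW=1,US=1,PS=0
  L2 @0x17[27] → 0x18007  P=1,RW=1,US=1,PS=0
  L3 @0x18[15] → 0x1C007  P=1,RW=1,US=1,PS=0
  ⇒ phys 0x1C0C6  [4 reads]
#1 VA=0xE0700000CE3 (r,user):
  L0 @0x13[28] → 0x20007  P=1,RW=1,US=1,PS=0
  L1 @0x20[28] → 0x7E006  P=0,RW=1,US=1,PS=0
  ✗ PAGE_NOT_PRESENT  [2 reads]
#2 VA=0xF0782208E96 (r,kernel):
  L0 @0x13[30] → 0x23007  P=1,RW=1,US=1,PS=0
  L1 @0x23[30] → 0x26007  P=1,RW=1,US=1,PS=0
  L2 @0x26[17] → 0x27007  P=1,RW=1,US=1,PS=0
  L3 @0x27[8] → 0x2A007  P=1,RW=1,US=1,PS=0
  ⇒ phys 0x2AE96  [4 reads]
#3 VA=0x5824061D92B (w,user):
  L0 @0x13[11] → 0x2E007  P=1,RW=1,US=1,PS=0
  L1 @0x2E[9] → 0x32007  P=1,RW=1,US=1,PS=0
  L2 @0x32[3] → 0x35007  P=1,RW=1,US=1,PS=0
  L3 @0x35[29] → 0x37007  P=1,RW=1,US=1,PS=0
  ⇒ phys 0x3792B  [4 reads]
#4 VA=0xA0680809CB4 (r,kernel):
  L0 @0x13[20] → 0x3A007  P=1,RW=1,US=1,PS=0
  L1 @0x3A[26] → 0x3C007  P=1,RW=1,US=1,PS=0
  L2 @0x3C[4] → 0x40007  P=1,RW=1,US=1,PS=0
  L3 @0x40[9] → 0x43007  P=1,RW=1,US=1,PS=0
  ⇒ phys 0x43CB4  [4 reads]
#5 VA=0xC8043A0702D (w,user):
  L0 @0x13[25] → 0x46007  P=1,RW=1,US=1,PS=0
  L1 @0x46[1] → 0x4A007  P=1,RW=1,US=1,PS=0
  L2 @0x4A[29] → 0x4E007  P=1,RW=1,US=1,PS=0
  L3 @0x4E[7] → 0x52007  P=1,RW=1,US=1,PS=0
  ⇒ phys 0x5202D  [4 reads]

Access #5 fault: NONE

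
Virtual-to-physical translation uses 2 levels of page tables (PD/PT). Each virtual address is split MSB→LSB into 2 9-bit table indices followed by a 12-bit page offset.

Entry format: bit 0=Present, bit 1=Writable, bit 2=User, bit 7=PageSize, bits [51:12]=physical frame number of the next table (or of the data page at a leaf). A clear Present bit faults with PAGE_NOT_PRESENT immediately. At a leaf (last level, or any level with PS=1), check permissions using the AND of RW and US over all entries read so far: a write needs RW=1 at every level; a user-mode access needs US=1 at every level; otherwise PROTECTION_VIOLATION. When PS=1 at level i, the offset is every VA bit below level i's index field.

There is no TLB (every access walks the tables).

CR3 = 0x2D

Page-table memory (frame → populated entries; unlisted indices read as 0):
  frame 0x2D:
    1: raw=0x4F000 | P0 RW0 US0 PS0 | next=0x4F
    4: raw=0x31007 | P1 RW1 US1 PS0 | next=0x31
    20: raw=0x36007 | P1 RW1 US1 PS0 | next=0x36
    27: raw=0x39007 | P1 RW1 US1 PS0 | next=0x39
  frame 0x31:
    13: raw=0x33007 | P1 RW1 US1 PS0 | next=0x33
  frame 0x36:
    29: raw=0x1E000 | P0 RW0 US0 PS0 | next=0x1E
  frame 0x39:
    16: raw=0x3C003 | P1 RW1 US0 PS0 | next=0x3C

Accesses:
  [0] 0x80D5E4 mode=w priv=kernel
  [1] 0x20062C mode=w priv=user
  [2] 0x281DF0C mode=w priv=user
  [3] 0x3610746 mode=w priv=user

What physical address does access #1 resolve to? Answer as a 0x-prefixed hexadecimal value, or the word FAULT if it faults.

Trace:
#0 VA=0x80D5E4 (w,kernel):
  [0] read 0x2D idx=4: raw=0x31007 flags P=1 W=1 U=1 S=0
  [1] read 0x31 idx=13: raw=0x33007 flags P=1 W=1 U=1 S=0
  ⇒ phys 0x335E4  [2 reads]
#1 VA=0x20062C (w,user):
  [0] read 0x2D idx=1: raw=0x4F000 flags P=0 W=0 U=0 S=0
  ✗ PAGE_NOT_PRESENT  [1 reads]
#2 VA=0x281DF0C (w,user):
  [0] read 0x2D idx=20: raw=0x36007 flags P=1 W=1 U=1 S=0
  [1] read 0x36 idx=29: raw=0x1E000 flags P=0 W=0 U=0 S=0
  ✗ PAGE_NOT_PRESENT  [2 reads]
#3 VA=0x3610746 (w,user):
  [0] read 0x2D idx=27: raw=0x39007 flags P=1 W=1 U=1 S=0
  [1] read 0x39 idx=16: raw=0x3C003 flags P=1 W=1 U=0 S=0
  ✗ PROTECTION_VIOLATION  [2 reads]

Access #1 PA: FAULT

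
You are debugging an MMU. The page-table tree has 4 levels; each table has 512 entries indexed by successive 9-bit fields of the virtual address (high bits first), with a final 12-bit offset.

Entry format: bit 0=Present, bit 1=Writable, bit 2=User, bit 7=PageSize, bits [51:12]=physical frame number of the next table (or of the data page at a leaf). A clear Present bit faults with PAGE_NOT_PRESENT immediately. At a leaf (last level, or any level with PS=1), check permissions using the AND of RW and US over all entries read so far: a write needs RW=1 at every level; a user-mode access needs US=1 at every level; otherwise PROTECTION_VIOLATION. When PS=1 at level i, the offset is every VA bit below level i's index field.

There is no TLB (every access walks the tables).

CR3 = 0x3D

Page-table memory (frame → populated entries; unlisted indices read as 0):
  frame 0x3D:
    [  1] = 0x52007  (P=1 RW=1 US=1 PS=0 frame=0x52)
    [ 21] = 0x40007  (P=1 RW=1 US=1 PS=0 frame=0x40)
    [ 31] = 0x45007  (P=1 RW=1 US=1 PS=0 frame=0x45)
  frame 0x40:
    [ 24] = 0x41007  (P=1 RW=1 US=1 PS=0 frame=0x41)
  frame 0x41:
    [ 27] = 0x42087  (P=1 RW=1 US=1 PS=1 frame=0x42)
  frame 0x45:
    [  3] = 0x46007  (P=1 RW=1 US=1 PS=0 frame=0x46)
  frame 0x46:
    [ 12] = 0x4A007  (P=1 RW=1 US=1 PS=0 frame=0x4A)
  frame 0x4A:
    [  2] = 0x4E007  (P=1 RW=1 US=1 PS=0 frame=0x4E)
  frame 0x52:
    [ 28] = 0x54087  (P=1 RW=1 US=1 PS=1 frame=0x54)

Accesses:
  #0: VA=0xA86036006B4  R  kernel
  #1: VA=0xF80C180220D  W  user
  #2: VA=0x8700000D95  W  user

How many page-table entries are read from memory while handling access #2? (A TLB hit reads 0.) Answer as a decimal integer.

Walk each access:
#0 VA=0xA86036006B4 (r,kernel):
  lvl0: tbl 0x3D, slot 21 ⇒ 0x40007 (P1/RW1/US1/PS0)
  lvl1: tbl 0x40, slot 24 ⇒ 0x41007 (P1/RW1/US1/PS0)
  lvl2: tbl 0x41, slot 27 ⇒ 0x42087 (P1/RW1/US1/PS1)
  ⇒ phys 0x426B4 (huge @L2)  [3 reads]
#1 VA=0xF80C180220D (w,user):
  lvl0: tbl 0x3D, slot 31 ⇒ 0x45007 (P1/RW1/US1/PS0)
  lvl1: tbl 0x45, slot 3 ⇒ 0x46007 (P1/RW1/US1/PS0)
  lvl2: tbl 0x46, slot 12 ⇒ 0x4A007 (P1/RW1/US1/PS0)
  lvl3: tbl 0x4A, slot 2 ⇒ 0x4E007 (P1/RW1/US1/PS0)
  ⇒ phys 0x4E20D  [4 reads]
#2 VA=0x8700000D95 (w,user):
  lvl0: tbl 0x3D, slot 1 ⇒ 0x52007 (P1/RW1/US1/PS0)
  lvl1: tbl 0x52, slot 28 ⇒ 0x54087 (P1/RW1/US1/PS1)
  ⇒ phys 0x54D95 (huge @L1)  [2 reads]

Entries read for #2: 2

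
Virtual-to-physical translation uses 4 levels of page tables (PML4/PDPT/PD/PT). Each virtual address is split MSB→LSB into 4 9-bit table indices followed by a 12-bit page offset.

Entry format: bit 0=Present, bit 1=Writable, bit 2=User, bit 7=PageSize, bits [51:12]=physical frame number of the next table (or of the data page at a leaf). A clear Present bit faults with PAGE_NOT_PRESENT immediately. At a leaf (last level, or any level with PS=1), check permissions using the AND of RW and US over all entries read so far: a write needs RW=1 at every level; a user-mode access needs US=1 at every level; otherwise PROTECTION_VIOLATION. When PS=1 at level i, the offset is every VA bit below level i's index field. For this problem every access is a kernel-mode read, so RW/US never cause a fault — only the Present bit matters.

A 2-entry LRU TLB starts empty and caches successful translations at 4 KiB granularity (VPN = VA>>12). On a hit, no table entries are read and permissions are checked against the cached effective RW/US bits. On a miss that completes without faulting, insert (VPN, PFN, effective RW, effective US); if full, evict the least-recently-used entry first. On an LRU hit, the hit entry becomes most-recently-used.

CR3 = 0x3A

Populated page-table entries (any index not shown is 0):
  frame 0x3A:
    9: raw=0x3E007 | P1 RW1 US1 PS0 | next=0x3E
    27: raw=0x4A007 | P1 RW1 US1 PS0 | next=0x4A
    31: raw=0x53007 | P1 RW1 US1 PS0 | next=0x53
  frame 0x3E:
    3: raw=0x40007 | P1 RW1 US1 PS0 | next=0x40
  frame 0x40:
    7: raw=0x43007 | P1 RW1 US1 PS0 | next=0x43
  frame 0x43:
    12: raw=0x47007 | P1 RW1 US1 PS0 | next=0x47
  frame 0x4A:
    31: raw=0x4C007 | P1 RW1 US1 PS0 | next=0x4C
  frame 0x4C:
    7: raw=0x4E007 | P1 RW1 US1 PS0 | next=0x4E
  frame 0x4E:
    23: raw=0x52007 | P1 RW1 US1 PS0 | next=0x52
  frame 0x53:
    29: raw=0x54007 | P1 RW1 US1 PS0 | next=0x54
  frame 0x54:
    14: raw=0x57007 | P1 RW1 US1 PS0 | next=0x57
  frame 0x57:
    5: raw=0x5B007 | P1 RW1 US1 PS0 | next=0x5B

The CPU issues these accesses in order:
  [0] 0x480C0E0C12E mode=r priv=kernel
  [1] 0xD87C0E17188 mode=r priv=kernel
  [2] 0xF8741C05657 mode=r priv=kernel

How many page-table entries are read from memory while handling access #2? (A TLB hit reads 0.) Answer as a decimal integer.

Trace:
#0 VA=0x480C0E0C12E (r,kernel):
  lvl0: tbl 0x3A, slot 9 ⇒ 0x3E007 (P1/RW1/US1/PS0)
  lvl1: tbl 0x3E, slot 3 ⇒ 0x40007 (P1/RW1/US1/PS0)
  lvl2: tbl 0x40, slot 7 ⇒ 0x43007 (P1/RW1/US1/PS0)
  lvl3: tbl 0x43, slot 12 ⇒ 0x47007 (P1/RW1/US1/PS0)
  ⇒ phys 0x4712E  [4 reads]
#1 VA=0xD87C0E17188 (r,kernel):
  lvl0: tbl 0x3A, slot 27 ⇒ 0x4A007 (P1/RW1/US1/PS0)
  lvl1: tbl 0x4A, slot 31 ⇒ 0x4C007 (P1/RW1/US1/PS0)
  lvl2: tbl 0x4C, slot 7 ⇒ 0x4E007 (P1/RW1/US1/PS0)
  lvl3: tbl 0x4E, slot 23 ⇒ 0x52007 (P1/RW1/US1/PS0)
  ⇒ phys 0x52188  [4 reads]
#2 VA=0xF8741C05657 (r,kernel):
  lvl0: tbl 0x3A, slot 31 ⇒ 0x53007 (P1/RW1/US1/PS0)
  lvl1: tbl 0x53, slot 29 ⇒ 0x54007 (P1/RW1/US1/PS0)
  lvl2: tbl 0x54, slot 14 ⇒ 0x57007 (P1/RW1/US1/PS0)
  lvl3: tbl 0x57, slot 5 ⇒ 0x5B007 (P1/RW1/US1/PS0)
  ⇒ phys 0x5B657  [4 reads]

Entries read for #2: 4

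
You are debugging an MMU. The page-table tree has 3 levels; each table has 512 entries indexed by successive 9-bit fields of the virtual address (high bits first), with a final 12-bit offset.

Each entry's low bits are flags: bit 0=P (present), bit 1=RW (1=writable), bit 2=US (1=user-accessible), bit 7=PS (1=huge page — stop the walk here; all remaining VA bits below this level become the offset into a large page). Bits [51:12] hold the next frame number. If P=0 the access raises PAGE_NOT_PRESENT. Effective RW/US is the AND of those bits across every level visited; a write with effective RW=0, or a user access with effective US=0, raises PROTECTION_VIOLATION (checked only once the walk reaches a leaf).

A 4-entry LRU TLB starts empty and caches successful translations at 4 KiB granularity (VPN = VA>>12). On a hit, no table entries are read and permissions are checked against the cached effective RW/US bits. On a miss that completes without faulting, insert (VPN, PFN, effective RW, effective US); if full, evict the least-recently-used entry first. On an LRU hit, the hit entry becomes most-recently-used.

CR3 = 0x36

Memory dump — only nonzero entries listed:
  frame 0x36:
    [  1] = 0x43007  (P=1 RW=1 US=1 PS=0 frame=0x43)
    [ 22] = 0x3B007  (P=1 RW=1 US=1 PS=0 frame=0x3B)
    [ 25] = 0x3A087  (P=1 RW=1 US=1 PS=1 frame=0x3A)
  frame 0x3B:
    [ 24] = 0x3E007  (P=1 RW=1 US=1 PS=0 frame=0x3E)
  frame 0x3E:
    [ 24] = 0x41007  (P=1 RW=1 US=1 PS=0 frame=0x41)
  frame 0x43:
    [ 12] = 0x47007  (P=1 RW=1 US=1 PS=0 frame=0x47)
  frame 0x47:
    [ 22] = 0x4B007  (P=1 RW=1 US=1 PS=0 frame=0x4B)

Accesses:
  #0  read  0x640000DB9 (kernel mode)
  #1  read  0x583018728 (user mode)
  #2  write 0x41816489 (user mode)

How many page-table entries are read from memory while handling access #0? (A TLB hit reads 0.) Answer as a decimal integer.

Trace:
#0 VA=0x640000DB9 (r,kernel):
  L0: frame=0x36 idx=25 entry=0x3A087 [P=1 RW=1 US=1 PS=1]
  ✓ 0x3ADB9 (huge @L0)  — 1 lookups
#1 VA=0x583018728 (r,user):
  L0: frame=0x36 idx=22 entry=0x3B007 [P=1 RW=1 US=1 PS=0]
  L1: frame=0x3B idx=24 entry=0x3E007 [P=1 RW=1 US=1 PS=0]
  L2: frame=0x3E idx=24 entry=0x41007 [P=1 RW=1 US=1 PS=0]
  ✓ 0x41728  — 3 lookups
#2 VA=0x41816489 (w,user):
  L0: frame=0x36 idx=1 entry=0x43007 [P=1 RW=1 US=1 PS=0]
  L1: frame=0x43 idx=12 entry=0x47007 [P=1 RW=1 US=1 PS=0]
  L2: frame=0x47 idx=22 entry=0x4B007 [P=1 RW=1 US=1 PS=0]
  ✓ 0x4B489  — 3 lookups

Entries read for #0: 1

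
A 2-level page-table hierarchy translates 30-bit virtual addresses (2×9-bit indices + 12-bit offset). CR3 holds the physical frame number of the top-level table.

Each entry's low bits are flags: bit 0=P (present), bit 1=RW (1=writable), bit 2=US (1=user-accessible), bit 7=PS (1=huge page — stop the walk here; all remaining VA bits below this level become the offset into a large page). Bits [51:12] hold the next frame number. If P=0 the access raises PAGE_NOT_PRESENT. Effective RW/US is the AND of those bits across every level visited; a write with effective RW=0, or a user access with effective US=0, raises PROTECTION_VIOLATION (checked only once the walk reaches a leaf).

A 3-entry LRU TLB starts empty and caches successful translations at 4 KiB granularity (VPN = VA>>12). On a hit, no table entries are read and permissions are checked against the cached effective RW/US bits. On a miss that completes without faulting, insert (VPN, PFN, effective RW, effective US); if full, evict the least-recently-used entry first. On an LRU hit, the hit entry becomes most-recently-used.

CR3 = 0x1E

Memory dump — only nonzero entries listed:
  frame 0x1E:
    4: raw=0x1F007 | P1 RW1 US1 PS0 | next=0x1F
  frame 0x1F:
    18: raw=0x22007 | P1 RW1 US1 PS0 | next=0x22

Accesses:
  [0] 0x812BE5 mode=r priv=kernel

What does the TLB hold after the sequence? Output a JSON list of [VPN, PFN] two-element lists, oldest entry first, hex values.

Per-access translation:
#0 VA=0x812BE5 (r,kernel):
  [0] read 0x1E idx=4: raw=0x1F007 flags P=1 W=1 U=1 S=0
  [1] read 0x1F idx=18: raw=0x22007 flags P=1 W=1 U=1 S=0
  ✓ 0x22BE5  — 2 lookups

TLB: [["0x812", "0x22"]]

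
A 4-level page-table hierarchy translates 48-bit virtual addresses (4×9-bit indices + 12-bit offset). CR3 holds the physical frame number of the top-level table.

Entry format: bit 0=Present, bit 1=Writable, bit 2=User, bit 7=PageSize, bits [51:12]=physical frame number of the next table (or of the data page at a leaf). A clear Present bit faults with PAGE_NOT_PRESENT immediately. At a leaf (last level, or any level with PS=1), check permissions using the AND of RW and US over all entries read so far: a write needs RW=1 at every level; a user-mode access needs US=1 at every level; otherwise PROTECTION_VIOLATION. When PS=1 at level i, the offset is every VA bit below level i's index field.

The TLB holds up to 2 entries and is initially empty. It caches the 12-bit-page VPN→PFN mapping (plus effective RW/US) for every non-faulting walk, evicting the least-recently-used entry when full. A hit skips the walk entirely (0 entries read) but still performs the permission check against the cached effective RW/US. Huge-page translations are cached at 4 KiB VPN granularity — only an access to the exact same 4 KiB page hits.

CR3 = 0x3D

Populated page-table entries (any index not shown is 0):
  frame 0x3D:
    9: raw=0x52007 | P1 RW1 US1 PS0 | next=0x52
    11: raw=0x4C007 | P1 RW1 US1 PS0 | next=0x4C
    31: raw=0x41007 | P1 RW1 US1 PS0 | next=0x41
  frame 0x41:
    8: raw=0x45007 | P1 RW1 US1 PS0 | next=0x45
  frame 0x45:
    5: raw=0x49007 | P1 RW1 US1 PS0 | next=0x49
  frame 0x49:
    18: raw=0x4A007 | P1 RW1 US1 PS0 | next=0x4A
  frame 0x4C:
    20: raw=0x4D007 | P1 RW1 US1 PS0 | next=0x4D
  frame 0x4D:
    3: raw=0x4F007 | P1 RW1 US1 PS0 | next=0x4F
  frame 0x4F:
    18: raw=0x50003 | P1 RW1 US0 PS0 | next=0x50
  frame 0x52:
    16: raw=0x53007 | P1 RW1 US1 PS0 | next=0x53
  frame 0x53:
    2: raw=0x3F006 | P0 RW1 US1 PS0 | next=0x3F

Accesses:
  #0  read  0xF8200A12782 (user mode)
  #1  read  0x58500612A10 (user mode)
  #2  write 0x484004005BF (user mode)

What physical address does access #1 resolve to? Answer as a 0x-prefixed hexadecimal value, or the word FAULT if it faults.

Per-access translation:
#0 VA=0xF8200A12782 (r,user):
  lvl0: tbl 0x3D, slot 31 ⇒ 0x41007 (P1/RW1/US1/PS0)
  lvl1: tbl 0x41, slot 8 ⇒ 0x45007 (P1/RW1/US1/PS0)
  lvl2: tbl 0x45, slot 5 ⇒ 0x49007 (P1/RW1/US1/PS0)
  lvl3: tbl 0x49, slot 18 ⇒ 0x4A007 (P1/RW1/US1/PS0)
  ⇒ phys 0x4A782  [4 reads]
#1 VA=0x58500612A10 (r,user):
  lvl0: tbl 0x3D, slot 11 ⇒ 0x4C007 (P1/RW1/US1/PS0)
  lvl1: tbl 0x4C, slot 20 ⇒ 0x4D007 (P1/RW1/US1/PS0)
  lvl2: tbl 0x4D, slot 3 ⇒ 0x4F007 (P1/RW1/US1/PS0)
  lvl3: tbl 0x4F, slot 18 ⇒ 0x50003 (P1/RW1/US0/PS0)
  ⇒ fault: PROTECTION_VIOLATION  — 4 lookups
#2 VA=0x484004005BF (w,user):
  lvl0: tbl 0x3D, slot 9 ⇒ 0x52007 (P1/RW1/US1/PS0)
  lvl1: tbl 0x52, slot 16 ⇒ 0x53007 (P1/RW1/US1/PS0)
  lvl2: tbl 0x53, slot 2 ⇒ 0x3F006 (P0/RW1/US1/PS0)
  ⇒ fault: PAGE_NOT_PRESENT  — 3 lookups

Access #1 PA: FAULT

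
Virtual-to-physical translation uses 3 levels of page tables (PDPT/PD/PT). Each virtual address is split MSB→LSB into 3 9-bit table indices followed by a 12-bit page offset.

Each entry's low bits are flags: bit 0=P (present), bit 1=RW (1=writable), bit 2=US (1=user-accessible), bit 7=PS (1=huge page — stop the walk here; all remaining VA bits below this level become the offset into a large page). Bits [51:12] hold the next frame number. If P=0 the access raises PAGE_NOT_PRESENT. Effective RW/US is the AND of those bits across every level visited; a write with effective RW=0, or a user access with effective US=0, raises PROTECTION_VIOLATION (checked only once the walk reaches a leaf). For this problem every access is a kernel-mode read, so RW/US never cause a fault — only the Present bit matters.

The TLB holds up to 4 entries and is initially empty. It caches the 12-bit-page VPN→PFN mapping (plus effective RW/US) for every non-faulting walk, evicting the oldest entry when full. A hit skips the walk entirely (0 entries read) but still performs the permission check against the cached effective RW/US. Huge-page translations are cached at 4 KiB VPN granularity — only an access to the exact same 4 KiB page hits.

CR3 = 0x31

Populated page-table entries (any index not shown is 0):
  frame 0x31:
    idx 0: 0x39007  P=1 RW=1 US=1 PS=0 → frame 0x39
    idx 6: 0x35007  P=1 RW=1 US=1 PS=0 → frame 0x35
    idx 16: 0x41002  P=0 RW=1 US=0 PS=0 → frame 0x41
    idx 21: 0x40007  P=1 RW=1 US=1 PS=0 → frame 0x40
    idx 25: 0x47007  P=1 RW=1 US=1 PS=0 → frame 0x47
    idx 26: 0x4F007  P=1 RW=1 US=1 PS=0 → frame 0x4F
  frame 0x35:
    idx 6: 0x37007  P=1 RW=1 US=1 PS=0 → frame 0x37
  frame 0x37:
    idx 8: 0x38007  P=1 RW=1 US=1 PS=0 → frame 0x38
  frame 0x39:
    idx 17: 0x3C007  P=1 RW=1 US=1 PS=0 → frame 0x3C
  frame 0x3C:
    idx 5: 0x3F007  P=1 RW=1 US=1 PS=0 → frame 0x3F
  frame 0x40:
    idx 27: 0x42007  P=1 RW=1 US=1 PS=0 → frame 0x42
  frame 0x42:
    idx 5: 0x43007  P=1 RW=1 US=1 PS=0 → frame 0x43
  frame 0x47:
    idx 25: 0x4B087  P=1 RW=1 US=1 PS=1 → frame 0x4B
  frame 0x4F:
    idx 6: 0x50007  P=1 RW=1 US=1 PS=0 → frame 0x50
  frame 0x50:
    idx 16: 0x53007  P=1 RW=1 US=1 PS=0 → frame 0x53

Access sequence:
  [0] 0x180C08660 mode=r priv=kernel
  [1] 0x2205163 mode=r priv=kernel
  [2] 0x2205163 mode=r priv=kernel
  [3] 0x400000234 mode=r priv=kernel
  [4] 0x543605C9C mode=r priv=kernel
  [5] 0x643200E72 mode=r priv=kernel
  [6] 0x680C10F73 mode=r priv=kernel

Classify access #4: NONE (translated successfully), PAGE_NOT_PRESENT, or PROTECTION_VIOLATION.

Walk each access:
#0 VA=0x180C08660 (r,kernel):
  lvl0: tbl 0x31, slot 6 ⇒ 0x35007 (P1/RW1/US1/PS0)
  lvl1: tbl 0x35, slot 6 ⇒ 0x37007 (P1/RW1/US1/PS0)
  lvl2: tbl 0x37, slot 8 ⇒ 0x38007 (P1/RW1/US1/PS0)
  ⇒ phys 0x38660  [3 reads]
#1 VA=0x2205163 (r,kernel):
  lvl0: tbl 0x31, slot 0 ⇒ 0x39007 (P1/RW1/US1/PS0)
  lvl1: tbl 0x39, slot 17 ⇒ 0x3C007 (P1/RW1/US1/PS0)
  lvl2: tbl 0x3C, slot 5 ⇒ 0x3F007 (P1/RW1/US1/PS0)
  ⇒ phys 0x3F163  [3 reads]
#2 VA=0x2205163 (r,kernel):
  TLB hit vpn=0x2205 → PA=0x3F163
#3 VA=0x400000234 (r,kernel):
  lvl0: tbl 0x31, slot 16 ⇒ 0x41002 (P0/RW1/US0/PS0)
  ⇒ fault: PAGE_NOT_PRESENT  — 1 lookups
#4 VA=0x543605C9C (r,kernel):
  lvl0: tbl 0x31, slot 21 ⇒ 0x40007 (P1/RW1/US1/PS0)
  lvl1: tbl 0x40, slot 27 ⇒ 0x42007 (P1/RW1/US1/PS0)
  lvl2: tbl 0x42, slot 5 ⇒ 0x43007 (P1/RW1/US1/PS0)
  ⇒ phys 0x43C9C  [3 reads]
#5 VA=0x643200E72 (r,kernel):
  lvl0: tbl 0x31, slot 25 ⇒ 0x47007 (P1/RW1/US1/PS0)
  lvl1: tbl 0x47, slot 25 ⇒ 0x4B087 (P1/RW1/US1/PS1)
  ⇒ phys 0x4BE72 (huge @L1)  [2 reads]
#6 VA=0x680C10F73 (r,kernel):
  lvl0: tbl 0x31, slot 26 ⇒ 0x4F007 (P1/RW1/US1/PS0)
  lvl1: tbl 0x4F, slot 6 ⇒ 0x50007 (P1/RW1/US1/PS0)
  lvl2: tbl 0x50, slot 16 ⇒ 0x53007 (P1/RW1/US1/PS0)
  ⇒ phys 0x53F73  [3 reads]

Access #4 fault: NONE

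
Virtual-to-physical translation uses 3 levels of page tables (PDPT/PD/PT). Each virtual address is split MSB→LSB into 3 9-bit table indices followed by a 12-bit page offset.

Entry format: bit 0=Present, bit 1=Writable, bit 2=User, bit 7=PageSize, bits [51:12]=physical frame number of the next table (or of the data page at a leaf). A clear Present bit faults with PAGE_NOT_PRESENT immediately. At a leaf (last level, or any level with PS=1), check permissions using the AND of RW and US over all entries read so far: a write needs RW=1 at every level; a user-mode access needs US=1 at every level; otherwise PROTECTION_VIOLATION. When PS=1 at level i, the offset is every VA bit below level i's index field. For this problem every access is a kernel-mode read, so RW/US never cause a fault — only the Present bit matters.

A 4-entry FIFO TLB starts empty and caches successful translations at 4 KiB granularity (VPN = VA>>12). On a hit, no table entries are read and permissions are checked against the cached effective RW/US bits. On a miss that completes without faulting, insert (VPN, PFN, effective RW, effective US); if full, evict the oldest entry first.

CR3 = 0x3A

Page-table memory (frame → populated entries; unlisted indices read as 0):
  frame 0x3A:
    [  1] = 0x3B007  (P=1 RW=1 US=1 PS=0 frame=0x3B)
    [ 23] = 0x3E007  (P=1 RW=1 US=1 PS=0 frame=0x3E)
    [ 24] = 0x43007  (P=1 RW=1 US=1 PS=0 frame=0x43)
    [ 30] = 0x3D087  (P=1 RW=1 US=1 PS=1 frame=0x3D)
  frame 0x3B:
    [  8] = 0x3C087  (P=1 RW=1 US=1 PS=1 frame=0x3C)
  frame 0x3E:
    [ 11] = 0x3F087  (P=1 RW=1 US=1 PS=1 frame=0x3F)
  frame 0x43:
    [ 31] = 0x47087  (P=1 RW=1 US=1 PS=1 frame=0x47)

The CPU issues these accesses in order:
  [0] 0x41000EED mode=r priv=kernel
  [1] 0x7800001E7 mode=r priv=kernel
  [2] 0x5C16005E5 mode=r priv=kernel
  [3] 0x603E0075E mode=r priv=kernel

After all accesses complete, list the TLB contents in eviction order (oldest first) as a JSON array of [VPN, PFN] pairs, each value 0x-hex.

Trace:
#0 VA=0x41000EED (r,kernel):
  L0 @0x3A[1] → 0x3B007  P=1,RW=1,US=1,PS=0
  L1 @0x3B[8] → 0x3C087  P=1,RW=1,US=1,PS=1
  → PA=0x3CEED (huge @L1)  (2 entries read)
#1 VA=0x7800001E7 (r,kernel):
  L0 @0x3A[30] → 0x3D087  P=1,RW=1,US=1,PS=1
  → PA=0x3D1E7 (huge @L0)  (1 entries read)
#2 VA=0x5C16005E5 (r,kernel):
  L0 @0x3A[23] → 0x3E007  P=1,RW=1,US=1,PS=0
  L1 @0x3E[11] → 0x3F087  P=1,RW=1,US=1,PS=1
  → PA=0x3F5E5 (huge @L1)  (2 entries read)
#3 VA=0x603E0075E (r,kernel):
  L0 @0x3A[24] → 0x43007  P=1,RW=1,US=1,PS=0
  L1 @0x43[31] → 0x47087  P=1,RW=1,US=1,PS=1
  → PA=0x4775E (huge @L1)  (2 entries read)

TLB: [["0x41000", "0x3C"], ["0x780000", "0x3D"], ["0x5C1600", "0x3F"], ["0x603E00", "0x47"]]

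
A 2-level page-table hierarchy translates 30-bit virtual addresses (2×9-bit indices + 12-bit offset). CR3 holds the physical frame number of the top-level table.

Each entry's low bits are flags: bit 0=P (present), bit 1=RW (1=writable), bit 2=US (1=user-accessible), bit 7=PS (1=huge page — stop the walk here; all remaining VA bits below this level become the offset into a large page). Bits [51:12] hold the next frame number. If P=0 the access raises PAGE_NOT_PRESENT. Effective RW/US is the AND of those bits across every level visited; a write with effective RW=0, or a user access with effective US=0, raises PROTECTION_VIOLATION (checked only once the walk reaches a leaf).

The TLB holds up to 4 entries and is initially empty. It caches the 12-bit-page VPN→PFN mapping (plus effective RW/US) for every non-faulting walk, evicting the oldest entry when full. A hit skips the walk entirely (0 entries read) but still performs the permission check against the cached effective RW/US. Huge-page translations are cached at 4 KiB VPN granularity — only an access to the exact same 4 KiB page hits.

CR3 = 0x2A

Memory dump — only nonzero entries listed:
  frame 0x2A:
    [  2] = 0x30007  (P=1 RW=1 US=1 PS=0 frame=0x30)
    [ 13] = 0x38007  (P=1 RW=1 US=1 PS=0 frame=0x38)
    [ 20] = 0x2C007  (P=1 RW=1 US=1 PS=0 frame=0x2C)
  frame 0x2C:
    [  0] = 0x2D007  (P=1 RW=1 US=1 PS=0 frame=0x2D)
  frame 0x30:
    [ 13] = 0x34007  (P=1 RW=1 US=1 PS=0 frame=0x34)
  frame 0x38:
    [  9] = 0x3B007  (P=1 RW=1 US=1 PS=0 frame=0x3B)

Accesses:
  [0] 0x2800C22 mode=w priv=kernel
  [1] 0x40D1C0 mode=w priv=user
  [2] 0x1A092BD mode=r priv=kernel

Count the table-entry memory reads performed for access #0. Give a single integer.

Walk each access:
#0 VA=0x2800C22 (w,kernel):
  L0: frame=0x2A idx=20 entry=0x2C007 [P=1 RW=1 US=1 PS=0]
  L1: frame=0x2C idx=0 entry=0x2D007 [P=1 RW=1 US=1 PS=0]
  ⇒ phys 0x2DC22  [2 reads]
#1 VA=0x40D1C0 (w,user):
  L0: frame=0x2A idx=2 entry=0x30007 [P=1 RW=1 US=1 PS=0]
  L1: frame=0x30 idx=13 entry=0x34007 [P=1 RW=1 US=1 PS=0]
  ⇒ phys 0x341C0  [2 reads]
#2 VA=0x1A092BD (r,kernel):
  L0: frame=0x2A idx=13 entry=0x38007 [P=1 RW=1 US=1 PS=0]
  L1: frame=0x38 idx=9 entry=0x3B007 [P=1 RW=1 US=1 PS=0]
  ⇒ phys 0x3B2BD  [2 reads]

Entries read for #0: 2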